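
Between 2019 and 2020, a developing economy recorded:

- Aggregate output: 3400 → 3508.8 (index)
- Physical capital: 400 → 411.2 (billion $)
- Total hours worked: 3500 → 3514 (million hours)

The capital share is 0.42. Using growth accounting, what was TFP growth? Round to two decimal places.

Aggregate output growth = (3508.8 − 3400) / 3400 = 3.2%.
Physical capital growth = (411.2 − 400) / 400 = 2.8%.
Total hours worked growth = (3514 − 3500) / 3500 = 0.4%.
Labor's share = 1 − 0.42 = 0.58.
Physical capital: 0.42 × 2.8 = 1.176 pp.
Total hours worked: 0.58 × 0.4 = 0.232 pp.
TFP growth = 3.2 − 1.408 = 1.792%.

1.79%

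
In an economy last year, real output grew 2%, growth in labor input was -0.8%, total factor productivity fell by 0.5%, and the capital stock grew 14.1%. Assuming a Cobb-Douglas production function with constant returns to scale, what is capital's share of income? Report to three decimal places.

gY = gA + α·gK + (1−α)·gL, so gY − gA − gL = α(gK − gL).
2 + 0.5 + 0.8 = α × (14.1 − (-0.8)).
3.3 = 14.9 α, so α = 0.22148.

Capital's share of income is 0.221.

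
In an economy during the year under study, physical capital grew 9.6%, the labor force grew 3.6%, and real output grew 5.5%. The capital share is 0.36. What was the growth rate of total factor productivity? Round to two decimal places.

Labor's share = 1 − 0.36 = 0.64.
Physical capital: 0.36 × 9.6 = 3.456 pp.
The labor force: 0.64 × 3.6 = 2.304 pp.
TFP growth = 5.5 − 5.76 = -0.26%.

-0.26%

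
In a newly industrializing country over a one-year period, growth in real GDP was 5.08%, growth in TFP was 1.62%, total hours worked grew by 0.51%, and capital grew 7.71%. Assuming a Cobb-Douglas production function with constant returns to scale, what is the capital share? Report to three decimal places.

α = 0.410

gY = gA + α·gK + (1−α)·gL, so gY − gA − gL = α(gK − gL).
5.08 − 1.62 − 0.51 = α × (7.71 − 0.51).
2.95 = 7.2 α, so α = 0.40972.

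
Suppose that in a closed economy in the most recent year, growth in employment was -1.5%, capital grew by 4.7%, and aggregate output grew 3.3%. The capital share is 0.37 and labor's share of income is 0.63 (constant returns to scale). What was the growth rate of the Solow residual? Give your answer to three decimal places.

Labor's share = 1 − 0.37 = 0.63.
Capital: 0.37 × 4.7 = 1.739 pp.
Employment: 0.63 × (-1.5) = -0.945 pp.
TFP growth = 3.3 − 0.794 = 2.506%.

2.506%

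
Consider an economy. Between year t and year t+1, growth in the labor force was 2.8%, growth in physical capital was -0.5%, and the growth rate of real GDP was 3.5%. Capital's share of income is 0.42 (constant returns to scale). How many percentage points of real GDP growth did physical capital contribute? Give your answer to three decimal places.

-0.210

Contribution = share × growth = 0.42 × (-0.5) = -0.21 pp.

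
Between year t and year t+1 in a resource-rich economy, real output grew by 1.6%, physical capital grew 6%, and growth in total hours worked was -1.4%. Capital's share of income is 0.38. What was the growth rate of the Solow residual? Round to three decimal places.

0.188%

Labor's share = 1 − 0.38 = 0.62.
Physical capital: 0.38 × 6 = 2.28 pp.
Total hours worked: 0.62 × (-1.4) = -0.868 pp.
TFP growth = 1.6 − 1.412 = 0.188%.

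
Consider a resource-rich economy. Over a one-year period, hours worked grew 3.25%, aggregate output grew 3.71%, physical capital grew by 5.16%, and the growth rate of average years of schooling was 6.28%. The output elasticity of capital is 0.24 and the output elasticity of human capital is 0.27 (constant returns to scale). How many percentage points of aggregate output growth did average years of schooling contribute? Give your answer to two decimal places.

Contribution = share × growth = 0.27 × 6.28 = 1.6956 pp.

1.70 pp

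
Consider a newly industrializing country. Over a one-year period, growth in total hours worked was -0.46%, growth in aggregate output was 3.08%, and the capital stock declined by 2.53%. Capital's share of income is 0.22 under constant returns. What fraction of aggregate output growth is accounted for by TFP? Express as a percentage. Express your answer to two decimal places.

129.72%

Labor's share = 1 − 0.22 = 0.78.
The capital stock: 0.22 × (-2.53) = -0.5566 pp.
Total hours worked: 0.78 × (-0.46) = -0.3588 pp.
TFP growth = 3.08 + 0.9154 = 3.9954%.
TFP share of growth = 3.9954 / 3.08 × 100 = 129.7208%.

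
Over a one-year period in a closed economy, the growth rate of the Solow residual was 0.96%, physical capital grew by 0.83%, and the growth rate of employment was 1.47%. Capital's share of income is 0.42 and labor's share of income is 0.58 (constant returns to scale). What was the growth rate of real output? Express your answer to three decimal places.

Labor's share = 1 − 0.42 = 0.58.
Physical capital: 0.42 × 0.83 = 0.3486 pp.
Employment: 0.58 × 1.47 = 0.8526 pp.
Output growth = 0.96 + 1.2012 = 2.1612%.

Real output growth was 2.161%.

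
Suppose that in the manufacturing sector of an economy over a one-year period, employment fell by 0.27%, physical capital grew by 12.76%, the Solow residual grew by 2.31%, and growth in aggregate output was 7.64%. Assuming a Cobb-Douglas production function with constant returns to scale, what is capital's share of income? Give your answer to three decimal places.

Capital's share of income is 0.430.

gY = gA + α·gK + (1−α)·gL, so gY − gA − gL = α(gK − gL).
7.64 − 2.31 + 0.27 = α × (12.76 − (-0.27)).
5.6 = 13.03 α, so α = 0.42978.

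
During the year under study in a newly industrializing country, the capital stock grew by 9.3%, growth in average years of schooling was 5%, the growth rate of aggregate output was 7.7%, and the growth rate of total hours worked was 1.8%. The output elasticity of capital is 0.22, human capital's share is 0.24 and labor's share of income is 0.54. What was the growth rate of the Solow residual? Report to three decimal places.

Labor's share = 1 − 0.22 − 0.24 = 0.54.
The capital stock: 0.22 × 9.3 = 2.046 pp.
Average years of schooling: 0.24 × 5 = 1.2 pp.
Total hours worked: 0.54 × 1.8 = 0.972 pp.
TFP growth = 7.7 − 4.218 = 3.482%.

The Solow residual growth was 3.482%.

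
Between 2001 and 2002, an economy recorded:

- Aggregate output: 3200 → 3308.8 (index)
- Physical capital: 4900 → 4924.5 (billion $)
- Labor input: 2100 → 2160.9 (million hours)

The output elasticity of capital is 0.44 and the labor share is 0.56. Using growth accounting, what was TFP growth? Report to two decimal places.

TFP growth was 1.56%.

Aggregate output growth = (3308.8 − 3200) / 3200 = 3.4%.
Physical capital growth = (4924.5 − 4900) / 4900 = 0.5%.
Labor input growth = (2160.9 − 2100) / 2100 = 2.9%.
Labor's share = 1 − 0.44 = 0.56.
Physical capital: 0.44 × 0.5 = 0.22 pp.
Labor input: 0.56 × 2.9 = 1.624 pp.
TFP growth = 3.4 − 1.844 = 1.556%.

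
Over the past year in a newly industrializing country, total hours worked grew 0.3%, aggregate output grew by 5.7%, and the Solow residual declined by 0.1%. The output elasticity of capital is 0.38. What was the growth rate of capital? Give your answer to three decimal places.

14.774%

Labor's share = 1 − 0.38 = 0.62.
gY = gA + 0.62×0.3 + 0.38×g.
0.38×g = 5.7 + 0.1 − 0.186 = 5.614.
g = 5.614 / 0.38 = 14.77368%.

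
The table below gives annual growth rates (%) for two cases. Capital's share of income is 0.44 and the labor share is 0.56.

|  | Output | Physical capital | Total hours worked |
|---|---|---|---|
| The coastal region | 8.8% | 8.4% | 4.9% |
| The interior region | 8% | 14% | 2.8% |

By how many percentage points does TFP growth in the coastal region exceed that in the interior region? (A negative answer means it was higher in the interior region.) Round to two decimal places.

Labor's share = 1 − 0.44 = 0.56.
The coastal region: TFP = 8.8 − 3.696 − 2.744 = 2.36%.
The interior region: TFP = 8 − 6.16 − 1.568 = 0.272%.
Difference = 2.36 − (0.272) = 2.088 pp.

2.09 percentage points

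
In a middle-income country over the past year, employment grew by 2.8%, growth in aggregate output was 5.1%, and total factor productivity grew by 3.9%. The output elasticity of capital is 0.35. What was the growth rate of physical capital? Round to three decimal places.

Labor's share = 1 − 0.35 = 0.65.
gY = gA + 0.65×2.8 + 0.35×g.
0.35×g = 5.1 − 3.9 − 1.82 = -0.62.
g = -0.62 / 0.35 = -1.77143%.

-1.771%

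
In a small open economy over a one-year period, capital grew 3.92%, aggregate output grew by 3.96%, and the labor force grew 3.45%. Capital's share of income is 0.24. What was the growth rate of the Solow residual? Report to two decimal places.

0.40%

Labor's share = 1 − 0.24 = 0.76.
Capital: 0.24 × 3.92 = 0.9408 pp.
The labor force: 0.76 × 3.45 = 2.622 pp.
TFP growth = 3.96 − 3.5628 = 0.3972%.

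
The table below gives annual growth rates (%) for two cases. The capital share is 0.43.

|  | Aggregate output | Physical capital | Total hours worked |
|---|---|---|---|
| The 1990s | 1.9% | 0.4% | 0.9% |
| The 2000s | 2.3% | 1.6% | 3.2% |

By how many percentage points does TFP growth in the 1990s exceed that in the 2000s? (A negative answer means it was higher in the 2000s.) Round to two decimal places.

Labor's share = 1 − 0.43 = 0.57.
The 1990s: TFP = 1.9 − 0.172 − 0.513 = 1.215%.
The 2000s: TFP = 2.3 − 0.688 − 1.824 = -0.212%.
Difference = 1.215 − (-0.212) = 1.427 pp.

1.43 percentage points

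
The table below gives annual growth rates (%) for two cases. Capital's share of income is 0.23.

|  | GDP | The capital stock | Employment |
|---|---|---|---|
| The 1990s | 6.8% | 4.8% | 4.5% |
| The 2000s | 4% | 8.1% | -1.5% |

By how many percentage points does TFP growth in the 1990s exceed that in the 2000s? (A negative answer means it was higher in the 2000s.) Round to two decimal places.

-1.06 percentage points

Labor's share = 1 − 0.23 = 0.77.
The 1990s: TFP = 6.8 − 1.104 − 3.465 = 2.231%.
The 2000s: TFP = 4 − 1.863 + 1.155 = 3.292%.
Difference = 2.231 − (3.292) = -1.061 pp.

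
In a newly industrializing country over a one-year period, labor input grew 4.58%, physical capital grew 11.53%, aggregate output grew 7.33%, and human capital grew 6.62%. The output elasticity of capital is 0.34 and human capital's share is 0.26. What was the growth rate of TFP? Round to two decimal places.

Labor's share = 1 − 0.34 − 0.26 = 0.4.
Physical capital: 0.34 × 11.53 = 3.9202 pp.
Human capital: 0.26 × 6.62 = 1.7212 pp.
Labor input: 0.4 × 4.58 = 1.832 pp.
TFP growth = 7.33 − 7.4734 = -0.1434%.

-0.14%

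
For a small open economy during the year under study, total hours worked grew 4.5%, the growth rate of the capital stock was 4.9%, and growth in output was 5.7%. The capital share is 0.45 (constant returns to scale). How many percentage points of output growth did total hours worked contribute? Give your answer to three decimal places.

Labor's share = 1 − 0.45 = 0.55.
Contribution = share × growth = 0.55 × 4.5 = 2.475 pp.

2.475 pp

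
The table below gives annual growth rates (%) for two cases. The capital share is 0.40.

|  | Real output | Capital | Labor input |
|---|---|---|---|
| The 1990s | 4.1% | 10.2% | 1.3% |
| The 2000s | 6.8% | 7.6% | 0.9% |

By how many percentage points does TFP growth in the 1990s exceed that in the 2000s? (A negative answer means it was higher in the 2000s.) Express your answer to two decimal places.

-3.98 percentage points

Labor's share = 1 − 0.4 = 0.6.
The 1990s: TFP = 4.1 − 4.08 − 0.78 = -0.76%.
The 2000s: TFP = 6.8 − 3.04 − 0.54 = 3.22%.
Difference = -0.76 − (3.22) = -3.98 pp.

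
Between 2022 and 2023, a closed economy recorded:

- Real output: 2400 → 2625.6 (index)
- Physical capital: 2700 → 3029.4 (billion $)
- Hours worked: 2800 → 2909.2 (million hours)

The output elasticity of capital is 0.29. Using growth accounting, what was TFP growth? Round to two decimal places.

Real output growth = (2625.6 − 2400) / 2400 = 9.4%.
Physical capital growth = (3029.4 − 2700) / 2700 = 12.2%.
Hours worked growth = (2909.2 − 2800) / 2800 = 3.9%.
Labor's share = 1 − 0.29 = 0.71.
Physical capital: 0.29 × 12.2 = 3.538 pp.
Hours worked: 0.71 × 3.9 = 2.769 pp.
TFP growth = 9.4 − 6.307 = 3.093%.

TFP growth was 3.09%.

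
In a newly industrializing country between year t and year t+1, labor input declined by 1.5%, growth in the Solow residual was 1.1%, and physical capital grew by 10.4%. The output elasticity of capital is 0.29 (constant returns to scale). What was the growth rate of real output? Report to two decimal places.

3.05%

Labor's share = 1 − 0.29 = 0.71.
Physical capital: 0.29 × 10.4 = 3.016 pp.
Labor input: 0.71 × (-1.5) = -1.065 pp.
Output growth = 1.1 + 1.951 = 3.051%.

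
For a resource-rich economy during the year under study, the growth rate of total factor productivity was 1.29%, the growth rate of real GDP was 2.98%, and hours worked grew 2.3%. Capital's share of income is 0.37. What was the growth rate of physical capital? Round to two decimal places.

Physical capital grew 0.65%.

Labor's share = 1 − 0.37 = 0.63.
gY = gA + 0.63×2.3 + 0.37×g.
0.37×g = 2.98 − 1.29 − 1.449 = 0.241.
g = 0.241 / 0.37 = 0.6514%.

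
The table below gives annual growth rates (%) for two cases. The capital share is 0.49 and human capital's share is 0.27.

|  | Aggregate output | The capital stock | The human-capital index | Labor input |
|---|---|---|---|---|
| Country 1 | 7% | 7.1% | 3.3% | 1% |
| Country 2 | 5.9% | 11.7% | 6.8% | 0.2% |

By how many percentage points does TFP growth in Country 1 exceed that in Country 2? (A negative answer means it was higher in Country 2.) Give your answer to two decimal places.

Labor's share = 1 − 0.49 − 0.27 = 0.24.
Country 1: TFP = 7 − 3.479 − 0.891 − 0.24 = 2.39%.
Country 2: TFP = 5.9 − 5.733 − 1.836 − 0.048 = -1.717%.
Difference = 2.39 − (-1.717) = 4.107 pp.

4.11 percentage points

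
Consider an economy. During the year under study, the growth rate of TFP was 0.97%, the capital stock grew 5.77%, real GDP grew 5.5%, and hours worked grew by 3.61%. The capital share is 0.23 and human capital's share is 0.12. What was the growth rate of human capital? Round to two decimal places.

Labor's share = 1 − 0.23 − 0.12 = 0.65.
gY = gA + 0.23×5.77 + 0.65×3.61 + 0.12×g.
0.12×g = 5.5 − 0.97 − 3.6736 = 0.8564.
g = 0.8564 / 0.12 = 7.1367%.

7.14%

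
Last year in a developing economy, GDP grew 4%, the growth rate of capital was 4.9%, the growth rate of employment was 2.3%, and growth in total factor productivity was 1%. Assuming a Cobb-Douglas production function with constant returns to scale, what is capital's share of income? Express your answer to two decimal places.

gY = gA + α·gK + (1−α)·gL, so gY − gA − gL = α(gK − gL).
4 − 1 − 2.3 = α × (4.9 − 2.3).
0.7 = 2.6 α, so α = 0.2692.

0.27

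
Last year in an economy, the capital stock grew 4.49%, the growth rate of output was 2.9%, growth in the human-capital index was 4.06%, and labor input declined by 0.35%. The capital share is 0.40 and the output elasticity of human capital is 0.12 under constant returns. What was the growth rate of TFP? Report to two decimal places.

0.78%

Labor's share = 1 − 0.4 − 0.12 = 0.48.
The capital stock: 0.4 × 4.49 = 1.796 pp.
The human-capital index: 0.12 × 4.06 = 0.4872 pp.
Labor input: 0.48 × (-0.35) = -0.168 pp.
TFP growth = 2.9 − 2.1152 = 0.7848%.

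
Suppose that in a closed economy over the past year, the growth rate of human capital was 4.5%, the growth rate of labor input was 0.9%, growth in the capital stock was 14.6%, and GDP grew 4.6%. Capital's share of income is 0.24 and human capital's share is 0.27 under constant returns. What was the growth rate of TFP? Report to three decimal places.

Labor's share = 1 − 0.24 − 0.27 = 0.49.
The capital stock: 0.24 × 14.6 = 3.504 pp.
Human capital: 0.27 × 4.5 = 1.215 pp.
Labor input: 0.49 × 0.9 = 0.441 pp.
TFP growth = 4.6 − 5.16 = -0.56%.

-0.560%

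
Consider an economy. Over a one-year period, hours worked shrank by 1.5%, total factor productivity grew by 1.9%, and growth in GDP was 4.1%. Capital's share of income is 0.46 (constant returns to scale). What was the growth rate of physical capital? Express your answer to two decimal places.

Labor's share = 1 − 0.46 = 0.54.
gY = gA + 0.54×(-1.5) + 0.46×g.
0.46×g = 4.1 − 1.9 + 0.81 = 3.01.
g = 3.01 / 0.46 = 6.5435%.

6.54%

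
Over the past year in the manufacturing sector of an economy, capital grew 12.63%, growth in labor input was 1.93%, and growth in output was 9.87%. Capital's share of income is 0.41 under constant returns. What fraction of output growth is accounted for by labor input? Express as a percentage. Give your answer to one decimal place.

Labor's share = 1 − 0.41 = 0.59.
Labor input contributed 0.59 × 1.93 = 1.1387 pp.
Share of growth = 1.1387 / 9.87 × 100 = 11.537%.

11.5%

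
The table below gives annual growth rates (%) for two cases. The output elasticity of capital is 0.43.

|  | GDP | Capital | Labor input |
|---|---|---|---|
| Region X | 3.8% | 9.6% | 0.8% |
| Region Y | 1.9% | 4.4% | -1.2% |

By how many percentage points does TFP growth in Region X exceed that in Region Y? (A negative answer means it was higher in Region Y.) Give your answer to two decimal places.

Labor's share = 1 − 0.43 = 0.57.
Region X: TFP = 3.8 − 4.128 − 0.456 = -0.784%.
Region Y: TFP = 1.9 − 1.892 + 0.684 = 0.692%.
Difference = -0.784 − (0.692) = -1.476 pp.

-1.48 percentage points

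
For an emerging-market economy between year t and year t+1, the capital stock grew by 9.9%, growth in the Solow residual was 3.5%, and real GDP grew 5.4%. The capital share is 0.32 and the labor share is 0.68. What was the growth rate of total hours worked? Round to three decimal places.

-1.865%

Labor's share = 1 − 0.32 = 0.68.
gY = gA + 0.32×9.9 + 0.68×g.
0.68×g = 5.4 − 3.5 − 3.168 = -1.268.
g = -1.268 / 0.68 = -1.86471%.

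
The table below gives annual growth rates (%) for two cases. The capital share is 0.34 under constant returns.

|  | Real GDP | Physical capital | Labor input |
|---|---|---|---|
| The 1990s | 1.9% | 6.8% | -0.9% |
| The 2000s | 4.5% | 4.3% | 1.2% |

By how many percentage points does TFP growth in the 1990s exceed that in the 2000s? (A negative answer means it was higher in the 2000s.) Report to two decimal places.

Labor's share = 1 − 0.34 = 0.66.
The 1990s: TFP = 1.9 − 2.312 + 0.594 = 0.182%.
The 2000s: TFP = 4.5 − 1.462 − 0.792 = 2.246%.
Difference = 0.182 − (2.246) = -2.064 pp.

-2.06 percentage points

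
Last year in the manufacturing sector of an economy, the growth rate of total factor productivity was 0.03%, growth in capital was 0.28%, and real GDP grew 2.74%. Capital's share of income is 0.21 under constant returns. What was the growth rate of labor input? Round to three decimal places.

Labor's share = 1 − 0.21 = 0.79.
gY = gA + 0.21×0.28 + 0.79×g.
0.79×g = 2.74 − 0.03 − 0.0588 = 2.6512.
g = 2.6512 / 0.79 = 3.35595%.

3.356%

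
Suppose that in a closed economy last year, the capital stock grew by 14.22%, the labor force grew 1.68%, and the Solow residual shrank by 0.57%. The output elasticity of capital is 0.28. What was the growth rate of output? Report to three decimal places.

4.621%

Labor's share = 1 − 0.28 = 0.72.
The capital stock: 0.28 × 14.22 = 3.9816 pp.
The labor force: 0.72 × 1.68 = 1.2096 pp.
Output growth = -0.57 + 5.1912 = 4.6212%.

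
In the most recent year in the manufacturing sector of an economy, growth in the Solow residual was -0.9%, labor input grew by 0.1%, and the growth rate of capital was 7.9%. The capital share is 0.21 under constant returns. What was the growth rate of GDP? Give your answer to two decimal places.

GDP grew 0.84%.

Labor's share = 1 − 0.21 = 0.79.
Capital: 0.21 × 7.9 = 1.659 pp.
Labor input: 0.79 × 0.1 = 0.079 pp.
Output growth = -0.9 + 1.738 = 0.838%.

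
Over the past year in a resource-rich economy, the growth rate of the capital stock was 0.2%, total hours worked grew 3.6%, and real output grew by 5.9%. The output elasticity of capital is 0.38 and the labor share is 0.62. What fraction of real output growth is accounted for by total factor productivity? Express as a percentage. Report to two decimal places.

Labor's share = 1 − 0.38 = 0.62.
The capital stock: 0.38 × 0.2 = 0.076 pp.
Total hours worked: 0.62 × 3.6 = 2.232 pp.
TFP growth = 5.9 − 2.308 = 3.592%.
TFP share of growth = 3.592 / 5.9 × 100 = 60.8814%.

60.88%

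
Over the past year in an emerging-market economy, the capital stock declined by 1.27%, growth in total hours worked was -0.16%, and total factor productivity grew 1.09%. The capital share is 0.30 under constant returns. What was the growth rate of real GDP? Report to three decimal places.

0.597%

Labor's share = 1 − 0.3 = 0.7.
The capital stock: 0.3 × (-1.27) = -0.381 pp.
Total hours worked: 0.7 × (-0.16) = -0.112 pp.
Output growth = 1.09 + (-0.493) = 0.597%.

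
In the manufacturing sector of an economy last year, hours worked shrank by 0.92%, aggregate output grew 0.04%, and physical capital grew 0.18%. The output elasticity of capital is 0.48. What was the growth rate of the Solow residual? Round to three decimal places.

Labor's share = 1 − 0.48 = 0.52.
Physical capital: 0.48 × 0.18 = 0.0864 pp.
Hours worked: 0.52 × (-0.92) = -0.4784 pp.
TFP growth = 0.04 + 0.392 = 0.432%.

0.432%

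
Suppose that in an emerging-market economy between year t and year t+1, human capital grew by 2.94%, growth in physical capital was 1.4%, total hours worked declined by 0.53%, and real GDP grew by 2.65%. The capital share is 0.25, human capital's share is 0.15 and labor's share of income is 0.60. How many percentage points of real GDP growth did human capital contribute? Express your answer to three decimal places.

0.441

Contribution = share × growth = 0.15 × 2.94 = 0.441 pp.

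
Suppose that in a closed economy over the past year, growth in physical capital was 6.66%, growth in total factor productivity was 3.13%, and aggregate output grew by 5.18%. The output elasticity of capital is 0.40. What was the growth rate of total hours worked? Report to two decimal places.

-1.02%

Labor's share = 1 − 0.4 = 0.6.
gY = gA + 0.4×6.66 + 0.6×g.
0.6×g = 5.18 − 3.13 − 2.664 = -0.614.
g = -0.614 / 0.6 = -1.0233%.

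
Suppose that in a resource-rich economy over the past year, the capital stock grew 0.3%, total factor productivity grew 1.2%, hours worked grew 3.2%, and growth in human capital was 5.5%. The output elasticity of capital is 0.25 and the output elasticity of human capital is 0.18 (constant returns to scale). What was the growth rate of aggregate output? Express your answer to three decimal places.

Aggregate output grew 4.089%.

Labor's share = 1 − 0.25 − 0.18 = 0.57.
The capital stock: 0.25 × 0.3 = 0.075 pp.
Human capital: 0.18 × 5.5 = 0.99 pp.
Hours worked: 0.57 × 3.2 = 1.824 pp.
Output growth = 1.2 + 2.889 = 4.089%.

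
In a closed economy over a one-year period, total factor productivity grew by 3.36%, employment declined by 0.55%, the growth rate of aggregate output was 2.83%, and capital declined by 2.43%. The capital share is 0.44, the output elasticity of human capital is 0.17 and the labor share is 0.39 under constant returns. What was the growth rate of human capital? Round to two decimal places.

Labor's share = 1 − 0.44 − 0.17 = 0.39.
gY = gA + 0.44×(-2.43) + 0.39×(-0.55) + 0.17×g.
0.17×g = 2.83 − 3.36 + 1.2837 = 0.7537.
g = 0.7537 / 0.17 = 4.4335%.

Human capital growth was 4.43%.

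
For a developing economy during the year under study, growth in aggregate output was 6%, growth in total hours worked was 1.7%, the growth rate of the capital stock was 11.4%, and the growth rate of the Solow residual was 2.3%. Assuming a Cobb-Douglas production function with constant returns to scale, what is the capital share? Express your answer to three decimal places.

gY = gA + α·gK + (1−α)·gL, so gY − gA − gL = α(gK − gL).
6 − 2.3 − 1.7 = α × (11.4 − 1.7).
2 = 9.7 α, so α = 0.20619.

α = 0.206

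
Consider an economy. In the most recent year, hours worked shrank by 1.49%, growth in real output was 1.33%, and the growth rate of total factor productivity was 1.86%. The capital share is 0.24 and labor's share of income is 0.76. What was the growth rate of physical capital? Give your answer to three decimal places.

Labor's share = 1 − 0.24 = 0.76.
gY = gA + 0.76×(-1.49) + 0.24×g.
0.24×g = 1.33 − 1.86 + 1.1324 = 0.6024.
g = 0.6024 / 0.24 = 2.51%.

2.510%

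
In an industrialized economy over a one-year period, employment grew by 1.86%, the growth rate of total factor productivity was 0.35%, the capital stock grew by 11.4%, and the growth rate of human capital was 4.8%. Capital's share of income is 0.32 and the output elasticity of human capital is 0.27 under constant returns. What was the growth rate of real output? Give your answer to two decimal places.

Labor's share = 1 − 0.32 − 0.27 = 0.41.
The capital stock: 0.32 × 11.4 = 3.648 pp.
Human capital: 0.27 × 4.8 = 1.296 pp.
Employment: 0.41 × 1.86 = 0.7626 pp.
Output growth = 0.35 + 5.7066 = 6.0566%.

Real output grew 6.06%.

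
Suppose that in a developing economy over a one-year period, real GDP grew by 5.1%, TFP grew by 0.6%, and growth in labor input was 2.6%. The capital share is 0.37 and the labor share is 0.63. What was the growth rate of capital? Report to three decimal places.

Labor's share = 1 − 0.37 = 0.63.
gY = gA + 0.63×2.6 + 0.37×g.
0.37×g = 5.1 − 0.6 − 1.638 = 2.862.
g = 2.862 / 0.37 = 7.73514%.

Capital growth was 7.735%.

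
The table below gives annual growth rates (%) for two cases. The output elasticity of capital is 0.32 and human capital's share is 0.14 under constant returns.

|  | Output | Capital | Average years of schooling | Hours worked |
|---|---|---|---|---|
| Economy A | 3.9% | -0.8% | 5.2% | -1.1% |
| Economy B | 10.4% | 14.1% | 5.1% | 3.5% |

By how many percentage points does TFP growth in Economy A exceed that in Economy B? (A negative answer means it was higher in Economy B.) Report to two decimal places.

0.74 percentage points

Labor's share = 1 − 0.32 − 0.14 = 0.54.
Economy A: TFP = 3.9 + 0.256 − 0.728 + 0.594 = 4.022%.
Economy B: TFP = 10.4 − 4.512 − 0.714 − 1.89 = 3.284%.
Difference = 4.022 − (3.284) = 0.738 pp.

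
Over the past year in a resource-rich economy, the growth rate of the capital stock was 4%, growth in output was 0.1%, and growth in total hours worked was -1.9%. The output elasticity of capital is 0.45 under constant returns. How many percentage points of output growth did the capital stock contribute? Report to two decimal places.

1.80 pp

Contribution = share × growth = 0.45 × 4 = 1.8 pp.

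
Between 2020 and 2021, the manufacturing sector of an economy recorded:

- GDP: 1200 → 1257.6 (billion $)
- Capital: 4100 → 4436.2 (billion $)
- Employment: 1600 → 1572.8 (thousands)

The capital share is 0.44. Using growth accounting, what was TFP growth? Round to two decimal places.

2.14%

GDP growth = (1257.6 − 1200) / 1200 = 4.8%.
Capital growth = (4436.2 − 4100) / 4100 = 8.2%.
Employment growth = (1572.8 − 1600) / 1600 = -1.7%.
Labor's share = 1 − 0.44 = 0.56.
Capital: 0.44 × 8.2 = 3.608 pp.
Employment: 0.56 × (-1.7) = -0.952 pp.
TFP growth = 4.8 − 2.656 = 2.144%.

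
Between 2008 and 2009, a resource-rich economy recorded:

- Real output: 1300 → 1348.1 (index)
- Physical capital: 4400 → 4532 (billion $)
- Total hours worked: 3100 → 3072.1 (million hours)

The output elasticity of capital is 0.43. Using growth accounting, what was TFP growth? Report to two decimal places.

Real output growth = (1348.1 − 1300) / 1300 = 3.7%.
Physical capital growth = (4532 − 4400) / 4400 = 3%.
Total hours worked growth = (3072.1 − 3100) / 3100 = -0.9%.
Labor's share = 1 − 0.43 = 0.57.
Physical capital: 0.43 × 3 = 1.29 pp.
Total hours worked: 0.57 × (-0.9) = -0.513 pp.
TFP growth = 3.7 − 0.777 = 2.923%.

TFP growth was 2.92%.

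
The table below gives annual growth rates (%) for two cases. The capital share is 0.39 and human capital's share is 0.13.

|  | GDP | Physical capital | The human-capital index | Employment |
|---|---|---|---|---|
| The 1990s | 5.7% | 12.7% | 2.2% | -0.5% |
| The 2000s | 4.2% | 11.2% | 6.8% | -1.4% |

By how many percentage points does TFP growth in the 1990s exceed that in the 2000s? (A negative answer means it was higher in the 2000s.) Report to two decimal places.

Labor's share = 1 − 0.39 − 0.13 = 0.48.
The 1990s: TFP = 5.7 − 4.953 − 0.286 + 0.24 = 0.701%.
The 2000s: TFP = 4.2 − 4.368 − 0.884 + 0.672 = -0.38%.
Difference = 0.701 − (-0.38) = 1.081 pp.

1.08 percentage points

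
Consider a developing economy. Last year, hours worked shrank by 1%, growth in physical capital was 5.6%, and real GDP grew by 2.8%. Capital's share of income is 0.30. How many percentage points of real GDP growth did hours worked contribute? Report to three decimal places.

-0.700

Labor's share = 1 − 0.3 = 0.7.
Contribution = share × growth = 0.7 × (-1) = -0.7 pp.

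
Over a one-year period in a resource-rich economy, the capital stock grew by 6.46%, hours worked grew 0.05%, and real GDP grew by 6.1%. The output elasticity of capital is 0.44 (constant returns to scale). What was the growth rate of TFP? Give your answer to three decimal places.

TFP grew 3.230%.

Labor's share = 1 − 0.44 = 0.56.
The capital stock: 0.44 × 6.46 = 2.8424 pp.
Hours worked: 0.56 × 0.05 = 0.028 pp.
TFP growth = 6.1 − 2.8704 = 3.2296%.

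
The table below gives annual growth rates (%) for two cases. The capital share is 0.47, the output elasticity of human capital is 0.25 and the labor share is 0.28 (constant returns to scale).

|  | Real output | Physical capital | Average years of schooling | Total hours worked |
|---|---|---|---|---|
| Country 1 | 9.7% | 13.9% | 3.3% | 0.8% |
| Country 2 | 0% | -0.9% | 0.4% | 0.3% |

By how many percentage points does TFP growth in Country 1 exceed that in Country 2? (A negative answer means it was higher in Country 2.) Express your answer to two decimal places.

1.88 percentage points

Labor's share = 1 − 0.47 − 0.25 = 0.28.
Country 1: TFP = 9.7 − 6.533 − 0.825 − 0.224 = 2.118%.
Country 2: TFP = 0 + 0.423 − 0.1 − 0.084 = 0.239%.
Difference = 2.118 − (0.239) = 1.879 pp.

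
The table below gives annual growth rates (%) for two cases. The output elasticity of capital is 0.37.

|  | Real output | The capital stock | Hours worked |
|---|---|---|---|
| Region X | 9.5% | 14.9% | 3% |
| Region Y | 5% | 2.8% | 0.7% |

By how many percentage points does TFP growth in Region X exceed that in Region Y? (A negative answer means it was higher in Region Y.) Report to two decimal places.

-1.43 percentage points

Labor's share = 1 − 0.37 = 0.63.
Region X: TFP = 9.5 − 5.513 − 1.89 = 2.097%.
Region Y: TFP = 5 − 1.036 − 0.441 = 3.523%.
Difference = 2.097 − (3.523) = -1.426 pp.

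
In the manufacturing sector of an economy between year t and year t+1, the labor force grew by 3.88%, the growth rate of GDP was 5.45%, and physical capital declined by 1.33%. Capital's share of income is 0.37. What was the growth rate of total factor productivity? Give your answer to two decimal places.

Labor's share = 1 − 0.37 = 0.63.
Physical capital: 0.37 × (-1.33) = -0.4921 pp.
The labor force: 0.63 × 3.88 = 2.4444 pp.
TFP growth = 5.45 − 1.9523 = 3.4977%.

3.50%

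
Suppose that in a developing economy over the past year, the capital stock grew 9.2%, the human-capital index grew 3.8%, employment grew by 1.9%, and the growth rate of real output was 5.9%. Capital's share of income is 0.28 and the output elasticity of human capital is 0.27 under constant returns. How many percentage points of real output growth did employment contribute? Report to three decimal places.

0.855

Labor's share = 1 − 0.28 − 0.27 = 0.45.
Contribution = share × growth = 0.45 × 1.9 = 0.855 pp.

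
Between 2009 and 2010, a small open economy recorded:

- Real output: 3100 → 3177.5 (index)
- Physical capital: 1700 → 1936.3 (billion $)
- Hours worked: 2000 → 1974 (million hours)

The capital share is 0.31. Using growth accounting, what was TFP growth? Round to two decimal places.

-0.91%

Real output growth = (3177.5 − 3100) / 3100 = 2.5%.
Physical capital growth = (1936.3 − 1700) / 1700 = 13.9%.
Hours worked growth = (1974 − 2000) / 2000 = -1.3%.
Labor's share = 1 − 0.31 = 0.69.
Physical capital: 0.31 × 13.9 = 4.309 pp.
Hours worked: 0.69 × (-1.3) = -0.897 pp.
TFP growth = 2.5 − 3.412 = -0.912%.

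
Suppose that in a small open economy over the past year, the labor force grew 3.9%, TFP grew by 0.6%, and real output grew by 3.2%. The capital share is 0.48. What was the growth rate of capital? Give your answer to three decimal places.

Labor's share = 1 − 0.48 = 0.52.
gY = gA + 0.52×3.9 + 0.48×g.
0.48×g = 3.2 − 0.6 − 2.028 = 0.572.
g = 0.572 / 0.48 = 1.19167%.

1.192%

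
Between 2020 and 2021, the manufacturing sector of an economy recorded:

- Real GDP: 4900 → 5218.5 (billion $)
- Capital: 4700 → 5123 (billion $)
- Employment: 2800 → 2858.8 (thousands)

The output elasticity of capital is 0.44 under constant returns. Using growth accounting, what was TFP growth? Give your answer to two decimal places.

Real GDP growth = (5218.5 − 4900) / 4900 = 6.5%.
Capital growth = (5123 − 4700) / 4700 = 9%.
Employment growth = (2858.8 − 2800) / 2800 = 2.1%.
Labor's share = 1 − 0.44 = 0.56.
Capital: 0.44 × 9 = 3.96 pp.
Employment: 0.56 × 2.1 = 1.176 pp.
TFP growth = 6.5 − 5.136 = 1.364%.

TFP growth was 1.36%.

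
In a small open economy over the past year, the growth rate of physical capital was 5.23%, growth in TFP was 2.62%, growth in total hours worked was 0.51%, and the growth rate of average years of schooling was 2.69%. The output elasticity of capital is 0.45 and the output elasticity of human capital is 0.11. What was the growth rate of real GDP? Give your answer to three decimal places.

Real GDP grew 5.494%.

Labor's share = 1 − 0.45 − 0.11 = 0.44.
Physical capital: 0.45 × 5.23 = 2.3535 pp.
Average years of schooling: 0.11 × 2.69 = 0.2959 pp.
Total hours worked: 0.44 × 0.51 = 0.2244 pp.
Output growth = 2.62 + 2.8738 = 5.4938%.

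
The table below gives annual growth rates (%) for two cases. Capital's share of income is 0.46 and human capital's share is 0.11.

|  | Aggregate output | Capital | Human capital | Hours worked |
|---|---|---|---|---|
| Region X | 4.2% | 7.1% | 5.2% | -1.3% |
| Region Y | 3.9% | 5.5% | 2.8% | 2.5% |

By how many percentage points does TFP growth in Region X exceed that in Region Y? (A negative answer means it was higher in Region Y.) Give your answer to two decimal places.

0.93 percentage points

Labor's share = 1 − 0.46 − 0.11 = 0.43.
Region X: TFP = 4.2 − 3.266 − 0.572 + 0.559 = 0.921%.
Region Y: TFP = 3.9 − 2.53 − 0.308 − 1.075 = -0.013%.
Difference = 0.921 − (-0.013) = 0.934 pp.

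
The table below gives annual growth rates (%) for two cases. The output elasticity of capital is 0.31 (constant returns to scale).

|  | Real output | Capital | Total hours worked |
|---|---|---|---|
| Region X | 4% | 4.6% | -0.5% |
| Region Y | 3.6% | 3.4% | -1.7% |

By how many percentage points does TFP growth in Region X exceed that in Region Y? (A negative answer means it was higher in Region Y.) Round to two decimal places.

Labor's share = 1 − 0.31 = 0.69.
Region X: TFP = 4 − 1.426 + 0.345 = 2.919%.
Region Y: TFP = 3.6 − 1.054 + 1.173 = 3.719%.
Difference = 2.919 − (3.719) = -0.8 pp.

-0.80 percentage points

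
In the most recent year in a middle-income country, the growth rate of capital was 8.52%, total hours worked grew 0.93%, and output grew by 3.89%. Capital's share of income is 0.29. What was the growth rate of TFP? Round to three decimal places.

Labor's share = 1 − 0.29 = 0.71.
Capital: 0.29 × 8.52 = 2.4708 pp.
Total hours worked: 0.71 × 0.93 = 0.6603 pp.
TFP growth = 3.89 − 3.1311 = 0.7589%.

0.759%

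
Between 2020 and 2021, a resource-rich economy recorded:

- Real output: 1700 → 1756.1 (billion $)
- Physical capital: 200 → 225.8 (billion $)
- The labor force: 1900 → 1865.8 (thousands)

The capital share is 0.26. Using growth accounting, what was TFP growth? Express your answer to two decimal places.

1.28%

Real output growth = (1756.1 − 1700) / 1700 = 3.3%.
Physical capital growth = (225.8 − 200) / 200 = 12.9%.
The labor force growth = (1865.8 − 1900) / 1900 = -1.8%.
Labor's share = 1 − 0.26 = 0.74.
Physical capital: 0.26 × 12.9 = 3.354 pp.
The labor force: 0.74 × (-1.8) = -1.332 pp.
TFP growth = 3.3 − 2.022 = 1.278%.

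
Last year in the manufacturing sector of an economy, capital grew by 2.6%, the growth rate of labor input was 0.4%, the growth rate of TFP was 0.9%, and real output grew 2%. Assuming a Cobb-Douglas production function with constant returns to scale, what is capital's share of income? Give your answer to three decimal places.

gY = gA + α·gK + (1−α)·gL, so gY − gA − gL = α(gK − gL).
2 − 0.9 − 0.4 = α × (2.6 − 0.4).
0.7 = 2.2 α, so α = 0.31818.

0.318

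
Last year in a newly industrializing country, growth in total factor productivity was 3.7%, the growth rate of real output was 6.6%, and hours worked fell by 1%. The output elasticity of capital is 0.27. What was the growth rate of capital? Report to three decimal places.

13.444%

Labor's share = 1 − 0.27 = 0.73.
gY = gA + 0.73×(-1) + 0.27×g.
0.27×g = 6.6 − 3.7 + 0.73 = 3.63.
g = 3.63 / 0.27 = 13.44444%.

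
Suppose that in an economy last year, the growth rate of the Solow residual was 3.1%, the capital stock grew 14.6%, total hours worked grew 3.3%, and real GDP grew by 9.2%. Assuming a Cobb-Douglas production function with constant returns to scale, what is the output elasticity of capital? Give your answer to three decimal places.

0.248

gY = gA + α·gK + (1−α)·gL, so gY − gA − gL = α(gK − gL).
9.2 − 3.1 − 3.3 = α × (14.6 − 3.3).
2.8 = 11.3 α, so α = 0.24779.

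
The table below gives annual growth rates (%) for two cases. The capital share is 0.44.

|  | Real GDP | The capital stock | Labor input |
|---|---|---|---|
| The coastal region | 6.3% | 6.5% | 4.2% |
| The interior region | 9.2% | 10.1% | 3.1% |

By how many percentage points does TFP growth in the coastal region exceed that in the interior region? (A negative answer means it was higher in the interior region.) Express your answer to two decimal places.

-1.93 percentage points

Labor's share = 1 − 0.44 = 0.56.
The coastal region: TFP = 6.3 − 2.86 − 2.352 = 1.088%.
The interior region: TFP = 9.2 − 4.444 − 1.736 = 3.02%.
Difference = 1.088 − (3.02) = -1.932 pp.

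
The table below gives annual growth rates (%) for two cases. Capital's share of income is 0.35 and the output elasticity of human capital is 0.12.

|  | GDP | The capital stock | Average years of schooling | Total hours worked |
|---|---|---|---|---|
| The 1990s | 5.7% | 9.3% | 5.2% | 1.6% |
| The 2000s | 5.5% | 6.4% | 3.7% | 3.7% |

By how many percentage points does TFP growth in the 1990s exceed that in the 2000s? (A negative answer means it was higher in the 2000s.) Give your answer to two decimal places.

0.12 percentage points

Labor's share = 1 − 0.35 − 0.12 = 0.53.
The 1990s: TFP = 5.7 − 3.255 − 0.624 − 0.848 = 0.973%.
The 2000s: TFP = 5.5 − 2.24 − 0.444 − 1.961 = 0.855%.
Difference = 0.973 − (0.855) = 0.118 pp.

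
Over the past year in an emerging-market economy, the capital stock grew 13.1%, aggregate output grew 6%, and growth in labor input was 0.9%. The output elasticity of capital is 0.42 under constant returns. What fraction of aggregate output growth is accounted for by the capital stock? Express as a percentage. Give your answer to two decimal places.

The capital stock accounted for 91.70% of growth.

The capital stock contributed 0.42 × 13.1 = 5.502 pp.
Share of growth = 5.502 / 6 × 100 = 91.7%.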